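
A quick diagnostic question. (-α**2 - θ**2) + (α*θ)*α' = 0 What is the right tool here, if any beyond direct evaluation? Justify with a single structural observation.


Best approach: the homogeneous substitution — solved for the derivative, the right side is unchanged under scaling θ and α together — it depends only on the ratio α/θ, so substitute a single ratio variable. This doubles as a Bernoulli equation in the unknown as written; the homogeneous route needs no setup at all.


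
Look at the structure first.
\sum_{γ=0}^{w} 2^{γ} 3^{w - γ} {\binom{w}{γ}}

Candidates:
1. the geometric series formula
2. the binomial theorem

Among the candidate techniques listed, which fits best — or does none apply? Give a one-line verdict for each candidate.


Best approach: the binomial theorem — binomial coefficients against complementary powers of 2 and 3: recognize the binomial expansion and resum.
- the geometric series formula: consecutive terms are not related by a fixed multiplier.
- the binomial theorem — a fit — the right tool for this form.


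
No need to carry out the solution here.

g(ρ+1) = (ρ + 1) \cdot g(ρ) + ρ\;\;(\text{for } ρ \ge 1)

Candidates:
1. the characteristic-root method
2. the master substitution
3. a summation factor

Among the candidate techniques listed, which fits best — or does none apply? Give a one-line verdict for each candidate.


Method: a summation factor — because the multiplier ρ + 1 is index-dependent, divide through by its running product and sum the resulting differences.
- the characteristic-root method — an index-dependent weight blocks the pure exponential ansatz.
- the master substitution: no fixed divisor shrinks the index between calls.
- a summation factor — applies; the problem has the shape this method handles.


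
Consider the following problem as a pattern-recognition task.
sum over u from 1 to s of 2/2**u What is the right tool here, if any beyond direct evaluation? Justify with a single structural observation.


Best approach: the geometric series formula — consecutive terms stand in a fixed index-free ratio — the geometric sum formula closes it.


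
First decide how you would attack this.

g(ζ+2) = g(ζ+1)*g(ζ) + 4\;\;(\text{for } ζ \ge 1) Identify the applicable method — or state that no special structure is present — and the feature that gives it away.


Diagnosis: no special technique — this one you iterate or analyze qualitatively: the nonlinearity defeats linear solution methods.


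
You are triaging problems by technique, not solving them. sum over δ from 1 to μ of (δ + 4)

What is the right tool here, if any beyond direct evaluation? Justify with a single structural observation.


Verdict: no special technique — every summand is a constant multiple of a power of δ — apply the standard power-sum identities one degree at a time.


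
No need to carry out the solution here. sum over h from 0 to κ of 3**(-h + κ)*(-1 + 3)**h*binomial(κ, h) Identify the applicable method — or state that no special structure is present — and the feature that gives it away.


Technique: the binomial theorem — terms weighting binomial(κ, h) against matched powers of (-1 + 3) and 3 reassemble into ((-1 + 3) + 3)^κ by the binomial theorem.


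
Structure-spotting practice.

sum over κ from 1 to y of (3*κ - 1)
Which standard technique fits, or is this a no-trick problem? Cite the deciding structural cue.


Diagnosis: no special technique — the sum is polynomial through and through; closed forms for each power of κ finish it directly.


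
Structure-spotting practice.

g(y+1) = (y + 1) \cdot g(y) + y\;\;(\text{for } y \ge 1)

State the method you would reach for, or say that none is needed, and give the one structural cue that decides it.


Verdict: a summation factor — normalize by the running product of y + 1: the left side becomes a difference, and differences sum.


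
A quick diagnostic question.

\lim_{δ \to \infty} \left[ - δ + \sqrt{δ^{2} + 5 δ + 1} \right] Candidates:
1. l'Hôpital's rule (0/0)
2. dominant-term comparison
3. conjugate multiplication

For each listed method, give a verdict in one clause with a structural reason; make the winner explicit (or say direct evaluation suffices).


Best approach: conjugate multiplication — neither \sqrt{δ^{2} + 5 δ + 1} nor δ converges alone, so rewrite their difference as a conjugate-rationalized quotient first.
- l'Hôpital's rule (0/0) — the expression is a difference driving to ∞ − ∞, not a 0/0 quotient — there is no ratio for the rule to differentiate.
- dominant-term comparison: leading-power comparison does not apply to this form.
- conjugate multiplication — yes, a natural case for it.


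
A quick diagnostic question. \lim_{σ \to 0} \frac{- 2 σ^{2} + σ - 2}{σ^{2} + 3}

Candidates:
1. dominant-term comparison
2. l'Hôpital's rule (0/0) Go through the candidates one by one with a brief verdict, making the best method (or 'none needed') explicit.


Method: no special technique — nothing blocks direct substitution at 0: plug in and finish.
- dominant-term comparison: this is not a rational comparison of growth rates at infinity.
- l'Hôpital's rule (0/0): evaluation at the point is determinate, so the rule has nothing to repair.


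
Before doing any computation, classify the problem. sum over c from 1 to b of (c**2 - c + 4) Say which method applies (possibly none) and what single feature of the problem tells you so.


Diagnosis: no special technique — every summand is a constant multiple of a power of c — apply the standard power-sum identities one degree at a time.


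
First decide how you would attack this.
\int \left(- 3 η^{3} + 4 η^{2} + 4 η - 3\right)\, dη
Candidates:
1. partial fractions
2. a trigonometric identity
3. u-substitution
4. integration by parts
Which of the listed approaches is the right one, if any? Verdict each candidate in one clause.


Technique: no special technique — every term is a constant multiple of a power of η; term-wise power-rule integration needs no preliminary transformation.
- partial fractions — the expression is not a ratio of polynomials that decomposes further.
- a trigonometric identity: no sine or cosine appears, so there is nothing for a trigonometric identity to act on.
- u-substitution — no substitution does more than relabel what direct integration already handles.
- integration by parts: parts would only shuffle a directly integrable integrand.


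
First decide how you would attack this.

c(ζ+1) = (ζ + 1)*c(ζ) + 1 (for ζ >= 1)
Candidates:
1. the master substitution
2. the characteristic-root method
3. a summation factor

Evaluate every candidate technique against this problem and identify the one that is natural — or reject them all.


Diagnosis: a summation factor — first-order linear but the coefficient ζ + 1 moves with the index — divide by the cumulative product and telescope.
- the master substitution: no fixed divisor shrinks the index between calls.
- the characteristic-root method — the coefficients vary with the index, breaking the constant-coefficient structure the method needs.
- a summation factor — yes — fits the structure here.


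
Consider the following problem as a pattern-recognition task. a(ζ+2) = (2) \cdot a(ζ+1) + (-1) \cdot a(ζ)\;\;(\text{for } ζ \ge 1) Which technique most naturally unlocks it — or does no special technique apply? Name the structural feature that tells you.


Method: the characteristic-root method — no index-dependence in the weights and nothing inhomogeneous: classic characteristic-equation setup.


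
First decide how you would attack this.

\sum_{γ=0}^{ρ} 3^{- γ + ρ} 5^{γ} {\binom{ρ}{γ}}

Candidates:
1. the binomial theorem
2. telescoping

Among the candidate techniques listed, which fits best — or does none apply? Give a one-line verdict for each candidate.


Best approach: the binomial theorem — terms weighting {\binom{ρ}{γ}} against matched powers of 5 and 3 reassemble into (5 + 3)^ρ by the binomial theorem.
- the binomial theorem — yes — fits the structure here.
- telescoping: in the displayed form, no term reappears at a neighboring index to cancel against.


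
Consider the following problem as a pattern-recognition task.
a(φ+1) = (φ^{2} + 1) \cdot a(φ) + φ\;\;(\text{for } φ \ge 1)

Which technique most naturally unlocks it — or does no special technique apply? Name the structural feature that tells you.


Technique: a summation factor — one-term recursion with variable weight φ^{2} + 1 is solved by product normalization, not by root-finding.


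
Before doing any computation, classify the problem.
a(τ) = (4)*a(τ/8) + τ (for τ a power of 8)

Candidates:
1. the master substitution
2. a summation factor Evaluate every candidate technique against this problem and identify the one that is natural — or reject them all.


Method: the master substitution — the index is divided (τ/8), not shifted — substitute τ = 8^m to straighten it into a shift recurrence.
- the master substitution — applicable, and directly so.
- a summation factor: the recursion divides its index rather than shifting it — there is no previous-term chain for a summation factor to telescope.


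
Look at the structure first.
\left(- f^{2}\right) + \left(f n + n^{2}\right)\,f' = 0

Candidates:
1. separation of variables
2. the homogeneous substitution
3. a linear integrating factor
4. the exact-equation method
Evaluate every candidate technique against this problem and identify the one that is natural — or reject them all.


Best approach: the homogeneous substitution — solved for the derivative, the right side is unchanged under scaling n and f together — it depends only on the ratio f/n, so substitute a single ratio variable. With the right rearrangement (exchanging the roles of the variables where needed), this also fits a Bernoulli template; the homogeneous substitution reads the structure directly.
- separation of variables: no division isolates the independent variable from the unknown.
- the homogeneous substitution: applicable, and directly so.
- a linear integrating factor — the unknown enters nonlinearly (through a power, a denominator, or a transcendental function), which the linear integrating-factor recipe cannot absorb as-is — any repair would come from a preliminary substitution, not the factor.
- the exact-equation method — the mixed-partials test fails on this split — it is not an exact differential as presented.


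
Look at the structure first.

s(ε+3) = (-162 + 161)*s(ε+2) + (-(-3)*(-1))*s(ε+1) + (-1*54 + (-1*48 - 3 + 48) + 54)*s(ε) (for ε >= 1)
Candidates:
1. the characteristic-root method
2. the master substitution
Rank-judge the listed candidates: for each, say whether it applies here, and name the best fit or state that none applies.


Technique: the characteristic-root method — because shifting ε leaves the equation's coefficients unchanged, exponential trials reduce it to algebra.
- the characteristic-root method — yes — fits the structure here.
- the master substitution — this is shift-type recursion, outside the divide-and-conquer template.


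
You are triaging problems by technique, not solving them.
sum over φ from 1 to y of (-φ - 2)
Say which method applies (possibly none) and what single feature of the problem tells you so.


Diagnosis: no special technique — every summand is a constant multiple of a power of φ — apply the standard power-sum identities one degree at a time.


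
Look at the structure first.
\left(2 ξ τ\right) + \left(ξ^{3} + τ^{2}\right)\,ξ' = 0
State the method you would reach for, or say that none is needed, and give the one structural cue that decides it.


Diagnosis: the exact-equation method — the compatibility test passes: the ξ-derivative of 2 ξ τ matches the τ-derivative of ξ^{3} + τ^{2}, so integrate a potential.


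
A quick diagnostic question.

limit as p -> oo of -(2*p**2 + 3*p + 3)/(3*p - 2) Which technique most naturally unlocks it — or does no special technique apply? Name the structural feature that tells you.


Verdict: dominant-term comparison — at large p only the top-degree terms survive; compare the leading terms and the limit falls out. As a single quotient, the ∞/∞ shape would yield to repeated differentiation as well — the growth comparison gets there in one look.


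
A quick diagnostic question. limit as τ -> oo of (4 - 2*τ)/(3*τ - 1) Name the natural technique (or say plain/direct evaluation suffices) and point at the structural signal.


Method: dominant-term comparison — growth-rate triage: the leading powers of τ decide the limit, everything else is noise. Differentiating the expression as a single quotient would eventually settle it as well; matching dominant growth settles it immediately.


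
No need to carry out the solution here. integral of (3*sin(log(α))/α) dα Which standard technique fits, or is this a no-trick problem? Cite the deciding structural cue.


Verdict: u-substitution — collected, the integrand has one factor that is, up to a constant, the derivative of an inner expression the rest depends on — substitute for that inner expression.


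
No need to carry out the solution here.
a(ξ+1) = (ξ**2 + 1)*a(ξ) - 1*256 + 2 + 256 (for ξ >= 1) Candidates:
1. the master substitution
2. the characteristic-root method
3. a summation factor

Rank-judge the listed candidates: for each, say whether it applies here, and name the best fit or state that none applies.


Best approach: a summation factor — one-term recursion with variable weight ξ**2 + 1 is solved by product normalization, not by root-finding.
- the master substitution: the recursion shifts the index rather than dividing it.
- the characteristic-root method — the coefficients change with the index, which the root method cannot absorb.
- a summation factor — applicable, and directly so.


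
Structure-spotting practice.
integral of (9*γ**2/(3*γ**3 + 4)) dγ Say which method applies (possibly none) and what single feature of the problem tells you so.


Method: u-substitution — spotting that 9*γ**2 is a constant multiple of the derivative of 3*γ**3 + 4 is the key observation — substitute u = 3*γ**3 + 4 and the integral becomes one-dimensional in u.


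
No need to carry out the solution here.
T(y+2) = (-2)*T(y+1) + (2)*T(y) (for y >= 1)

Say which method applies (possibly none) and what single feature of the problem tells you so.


Technique: the characteristic-root method — every coefficient is a fixed number and the forcing is zero — substitute r^y and read off the root equation.


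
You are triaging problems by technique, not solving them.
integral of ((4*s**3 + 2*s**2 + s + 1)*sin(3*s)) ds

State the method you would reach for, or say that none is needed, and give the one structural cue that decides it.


Technique: integration by parts — the integrand splits as 4*s**3 + 2*s**2 + s + 1 times sin(3*s) — repeatedly differentiating the polynomial part kills it, which is the parts ladder.


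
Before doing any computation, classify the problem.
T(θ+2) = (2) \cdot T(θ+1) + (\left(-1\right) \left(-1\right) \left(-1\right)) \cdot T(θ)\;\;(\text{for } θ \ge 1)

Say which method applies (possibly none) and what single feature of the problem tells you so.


Best approach: the characteristic-root method — the recurrence treats every index alike (constant coefficients, no forcing) — precisely the regime where r^θ trials close it.


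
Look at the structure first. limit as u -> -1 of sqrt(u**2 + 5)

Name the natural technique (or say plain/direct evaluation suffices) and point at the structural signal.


Verdict: no special technique — nothing blocks direct substitution at -1: plug in and finish.


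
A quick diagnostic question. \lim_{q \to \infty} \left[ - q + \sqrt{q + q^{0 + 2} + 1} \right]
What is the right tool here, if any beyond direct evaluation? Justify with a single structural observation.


Verdict: conjugate multiplication — both pieces blow up but their difference is finite; the conjugate trick rationalizes \sqrt{q + q^{0 + 2} + 1} - q.


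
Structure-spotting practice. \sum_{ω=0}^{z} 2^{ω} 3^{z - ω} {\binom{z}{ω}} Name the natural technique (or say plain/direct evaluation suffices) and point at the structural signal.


Diagnosis: the binomial theorem — terms weighting {\binom{z}{ω}} against matched powers of 2 and 3 reassemble into (2 + 3)^z by the binomial theorem.


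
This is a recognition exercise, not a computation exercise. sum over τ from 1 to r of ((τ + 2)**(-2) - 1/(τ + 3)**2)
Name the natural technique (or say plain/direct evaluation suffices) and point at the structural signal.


Best approach: telescoping — the summand is (τ + 2)**(-2) minus the same expression shifted by one, so consecutive terms cancel in pairs.


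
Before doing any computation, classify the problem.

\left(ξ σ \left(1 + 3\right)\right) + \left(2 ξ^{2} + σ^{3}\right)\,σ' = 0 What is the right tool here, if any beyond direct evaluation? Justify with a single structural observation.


Diagnosis: the exact-equation method — because the two cross partials coincide, the form is conservative as written — recover its potential in (ξ, σ).


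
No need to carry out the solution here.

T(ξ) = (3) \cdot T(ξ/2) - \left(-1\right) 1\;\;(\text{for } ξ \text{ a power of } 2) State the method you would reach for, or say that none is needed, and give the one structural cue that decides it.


Method: the master substitution — the argument contracts 2-fold per step: reindex ξ exponentially and solve the linear recurrence in the new index.


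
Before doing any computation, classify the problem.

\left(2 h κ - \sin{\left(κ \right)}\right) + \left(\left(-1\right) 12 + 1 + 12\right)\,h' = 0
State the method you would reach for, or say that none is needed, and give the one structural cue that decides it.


Diagnosis: a linear integrating factor — the unknown enters only to the first power against a nonzero forcing term — the integrating-factor template applies directly.


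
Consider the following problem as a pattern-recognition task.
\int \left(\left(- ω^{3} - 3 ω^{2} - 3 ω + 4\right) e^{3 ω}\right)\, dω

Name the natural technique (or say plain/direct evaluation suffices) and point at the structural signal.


Verdict: integration by parts — a polynomial - ω^{3} - 3 ω^{2} - 3 ω + 4 against the kernel e^{3 ω} is the signature bounded-ladder case for integration by parts.


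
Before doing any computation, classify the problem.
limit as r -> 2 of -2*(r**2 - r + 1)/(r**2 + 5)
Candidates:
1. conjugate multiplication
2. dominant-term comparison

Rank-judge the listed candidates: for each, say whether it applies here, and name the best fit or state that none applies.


Best approach: no special technique — no denominator vanishes and nothing blows up at 2: direct substitution is the whole computation.
- conjugate multiplication: no difference of divergent radicals appears, so rationalizing has nothing to cancel.
- dominant-term comparison: this is not a rational comparison of growth rates at infinity.


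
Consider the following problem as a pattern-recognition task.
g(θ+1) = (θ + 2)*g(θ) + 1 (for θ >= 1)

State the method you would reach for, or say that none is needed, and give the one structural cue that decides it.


Verdict: a summation factor — one step of memory with a weight θ + 2 that changes as the index grows — the summation-factor construction is built for this.


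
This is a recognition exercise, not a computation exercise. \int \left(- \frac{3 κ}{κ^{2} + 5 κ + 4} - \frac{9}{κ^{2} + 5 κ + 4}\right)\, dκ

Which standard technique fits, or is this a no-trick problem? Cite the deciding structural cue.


Diagnosis: partial fractions — rational integrand, reducible denominator κ^{2} + 5 κ + 4: decompose first, integrate second.


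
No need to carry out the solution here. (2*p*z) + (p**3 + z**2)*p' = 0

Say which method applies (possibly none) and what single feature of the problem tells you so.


Technique: the exact-equation method — this form is already the differential of something: the matching mixed partials of 2*p*z and p**3 + z**2 prove it.


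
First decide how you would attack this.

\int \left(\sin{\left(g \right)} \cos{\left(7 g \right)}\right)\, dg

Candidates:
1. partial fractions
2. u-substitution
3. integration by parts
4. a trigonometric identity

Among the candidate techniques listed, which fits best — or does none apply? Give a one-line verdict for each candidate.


Technique: a trigonometric identity — \sin{\left(g \right)} \cos{\left(7 g \right)} is a beat pattern — rewrite the product as a sum of single-frequency waves before integrating.
- partial fractions: there is no rational-function structure to decompose.
- u-substitution: no subexpression of the integrand pairs with its own derivative as a factor — individual terms may offer their own substitutions, but any change of variable covering the whole integral would have to be constructed from outside the expression.
- integration by parts — not the fit here: there is no polynomial factor to ladder down — parts can still close the trigonometric product by recursion, though the identity rewrite is the direct route.
- a trigonometric identity — yes — fits the structure here.


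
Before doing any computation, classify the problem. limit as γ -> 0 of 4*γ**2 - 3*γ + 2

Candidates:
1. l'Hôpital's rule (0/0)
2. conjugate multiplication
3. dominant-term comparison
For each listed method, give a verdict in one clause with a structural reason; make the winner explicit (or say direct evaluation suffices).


Diagnosis: no special technique — the function is continuous at 0; evaluation is itself the limit, no machinery required.
- l'Hôpital's rule (0/0): evaluation at the point is determinate, so the rule has nothing to repair.
- conjugate multiplication: no difference of divergent radicals appears, so rationalizing has nothing to cancel.
- dominant-term comparison: no dominant-degree comparison decides it.


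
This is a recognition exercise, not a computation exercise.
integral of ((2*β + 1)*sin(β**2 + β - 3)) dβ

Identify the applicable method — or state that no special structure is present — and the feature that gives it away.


Technique: u-substitution — gathered as a product, the integrand carries the factor 2*β + 1 — up to a constant, the derivative of the inner expression β**2 + β - 3 — so u = β**2 + β - 3 collapses the integral.


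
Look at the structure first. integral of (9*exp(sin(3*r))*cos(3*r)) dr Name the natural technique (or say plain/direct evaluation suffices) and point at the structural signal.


Verdict: u-substitution — the only nontrivial dependence routes through sin(3*r), whose derivative supplies the leftover factor up to a constant multiple — u = sin(3*r) flattens it.


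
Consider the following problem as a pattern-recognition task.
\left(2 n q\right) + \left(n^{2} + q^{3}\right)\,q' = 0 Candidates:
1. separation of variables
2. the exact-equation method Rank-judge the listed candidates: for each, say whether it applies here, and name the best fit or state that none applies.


Technique: the exact-equation method — 2 n q and n^{2} + q^{3} pass the exactness check on the nose, so no integrating factor in n or q is needed at all.
- separation of variables: no division isolates the independent variable from the unknown.
- the exact-equation method — yes — fits the structure here.


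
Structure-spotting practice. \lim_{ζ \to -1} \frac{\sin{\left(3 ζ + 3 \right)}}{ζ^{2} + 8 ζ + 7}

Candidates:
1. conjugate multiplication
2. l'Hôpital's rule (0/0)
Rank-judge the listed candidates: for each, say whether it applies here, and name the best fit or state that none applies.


Best approach: l'Hôpital's rule (0/0) — plug in -1: top and bottom both hit zero, so differentiate each and retry. A local series expansion at the point resolves it as well; the rule is the packaged version of that step.
- conjugate multiplication: the conjugate move applies to radical differences, which this is not.
- l'Hôpital's rule (0/0): applicable, and directly so.


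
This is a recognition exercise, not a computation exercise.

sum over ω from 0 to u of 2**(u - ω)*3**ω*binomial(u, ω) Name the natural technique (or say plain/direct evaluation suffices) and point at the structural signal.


Method: the binomial theorem — the binomial coefficients weight matched powers of 3 and 2, which is exactly the expansion of a binomial power.


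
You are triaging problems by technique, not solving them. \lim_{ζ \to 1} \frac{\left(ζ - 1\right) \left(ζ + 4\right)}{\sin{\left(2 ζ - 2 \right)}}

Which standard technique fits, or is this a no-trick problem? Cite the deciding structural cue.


Technique: l'Hôpital's rule (0/0) — the 0/0 form at 1 is the signature situation for l'Hôpital's rule. One could equally expand both pieces locally and compare leading terms; the rule does that in one stroke.


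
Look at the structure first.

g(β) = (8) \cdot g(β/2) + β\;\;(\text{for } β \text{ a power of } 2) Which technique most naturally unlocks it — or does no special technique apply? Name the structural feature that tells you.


Technique: the master substitution — the argument contracts 2-fold per step: reindex β exponentially and solve the linear recurrence in the new index.


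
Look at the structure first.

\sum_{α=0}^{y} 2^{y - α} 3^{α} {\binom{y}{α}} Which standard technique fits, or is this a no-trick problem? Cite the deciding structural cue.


Method: the binomial theorem — binomial coefficients against complementary powers of 3 and 2: recognize the binomial expansion and resum.


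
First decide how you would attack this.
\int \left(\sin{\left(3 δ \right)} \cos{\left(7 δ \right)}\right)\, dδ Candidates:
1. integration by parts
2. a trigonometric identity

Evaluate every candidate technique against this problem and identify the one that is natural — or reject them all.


Method: a trigonometric identity — the product \sin{\left(3 δ \right)} \cos{\left(7 δ \right)} converts to a sum of single-frequency sinusoids via the product-to-sum identity.
- integration by parts: not the fit here: there is no polynomial factor to ladder down — parts can still close the trigonometric product by recursion, though the identity rewrite is the direct route.
- a trigonometric identity: yes — fits the structure here.


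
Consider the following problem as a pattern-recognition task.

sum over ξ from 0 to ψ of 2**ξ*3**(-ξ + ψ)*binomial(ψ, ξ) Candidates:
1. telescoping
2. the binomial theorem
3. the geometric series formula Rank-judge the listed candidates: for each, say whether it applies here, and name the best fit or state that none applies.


Method: the binomial theorem — the binomial coefficients weight matched powers of 2 and 3, which is exactly the expansion of a binomial power.
- telescoping: the terms as presented offer no neighboring cancellation — a telescoping rewrite may exist, but the displayed structure does not hand one over.
- the binomial theorem: yes — fits the structure here.
- the geometric series formula: the term-to-term ratio changes with the index, so the geometric formula cannot close it.


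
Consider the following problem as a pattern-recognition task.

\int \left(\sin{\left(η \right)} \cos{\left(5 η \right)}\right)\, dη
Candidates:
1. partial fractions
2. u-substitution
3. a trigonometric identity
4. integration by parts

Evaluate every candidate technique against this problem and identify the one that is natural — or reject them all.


Technique: a trigonometric identity — \sin{\left(η \right)} \cos{\left(5 η \right)} is a beat pattern — rewrite the product as a sum of single-frequency waves before integrating.
- partial fractions — the expression is not a ratio of polynomials that decomposes further.
- u-substitution — no subexpression of the integrand pairs with its own derivative as a factor — individual terms may offer their own substitutions, but any change of variable covering the whole integral would have to be constructed from outside the expression.
- a trigonometric identity — yes, a natural case for it.
- integration by parts: not the natural route: no polynomial-kernel product appears — a recursive parts reduction of the trigonometric product exists, but the identity rewrite is direct.


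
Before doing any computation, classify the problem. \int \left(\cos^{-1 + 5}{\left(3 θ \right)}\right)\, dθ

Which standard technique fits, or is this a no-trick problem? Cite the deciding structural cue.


Diagnosis: a trigonometric identity — the even exponent on \cos^{-1 + 5}{\left(3 θ \right)} signals one move: rewrite via cos of the doubled angle.


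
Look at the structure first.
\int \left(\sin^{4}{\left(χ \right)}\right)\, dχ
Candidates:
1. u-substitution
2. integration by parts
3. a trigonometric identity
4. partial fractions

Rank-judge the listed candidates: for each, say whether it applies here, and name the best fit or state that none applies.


Diagnosis: a trigonometric identity — the even trigonometric power \sin^{4}{\left(χ \right)} reduces by a double-angle identity before any integration is attempted.
- u-substitution — no subexpression of the integrand serves as a whole-integral substitution inner — individual terms may offer their own, but none carries its derivative as a factor of the full integrand; a working change of variable would have to be constructed from outside the expression.
- integration by parts — not the fit here: there is no polynomial factor to ladder down — parts can still close the trigonometric product by recursion, though the identity rewrite is the direct route.
- a trigonometric identity: a fit — the right tool for this form.
- partial fractions: the expression is not a ratio of polynomials that decomposes further.


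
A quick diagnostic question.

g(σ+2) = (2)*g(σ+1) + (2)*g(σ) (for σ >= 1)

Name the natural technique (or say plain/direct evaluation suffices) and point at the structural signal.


Diagnosis: the characteristic-root method — every coefficient is a fixed number and the forcing is zero — substitute r^σ and read off the root equation.


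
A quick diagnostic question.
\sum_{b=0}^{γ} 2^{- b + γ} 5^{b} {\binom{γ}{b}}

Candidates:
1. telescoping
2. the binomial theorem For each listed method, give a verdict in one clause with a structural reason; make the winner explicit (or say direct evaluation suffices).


Best approach: the binomial theorem — terms weighting {\binom{γ}{b}} against matched powers of 5 and 2 reassemble into (5 + 2)^γ by the binomial theorem.
- telescoping — as presented, consecutive terms share no shifted copy to cancel against — no rewrite is on display to change that.
- the binomial theorem: a fit — the right tool for this form.


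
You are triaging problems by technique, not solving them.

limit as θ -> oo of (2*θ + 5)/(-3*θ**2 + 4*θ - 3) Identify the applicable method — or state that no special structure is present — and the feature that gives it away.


Diagnosis: dominant-term comparison — growth-rate triage: the leading powers of θ decide the limit, everything else is noise. l'Hôpital's at-infinity variant applies to the expression viewed as a single quotient; the leading-term comparison is the direct route.


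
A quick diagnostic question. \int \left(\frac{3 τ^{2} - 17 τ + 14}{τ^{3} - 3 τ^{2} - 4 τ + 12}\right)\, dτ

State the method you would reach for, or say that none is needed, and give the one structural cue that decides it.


Method: partial fractions — rational integrand, reducible denominator τ^{3} - 3 τ^{2} - 4 τ + 12: decompose first, integrate second.


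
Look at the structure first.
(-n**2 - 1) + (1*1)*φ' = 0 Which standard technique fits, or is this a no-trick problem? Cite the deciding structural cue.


Technique: no special technique — the slope is a pure function of n; integrate both sides and be done.


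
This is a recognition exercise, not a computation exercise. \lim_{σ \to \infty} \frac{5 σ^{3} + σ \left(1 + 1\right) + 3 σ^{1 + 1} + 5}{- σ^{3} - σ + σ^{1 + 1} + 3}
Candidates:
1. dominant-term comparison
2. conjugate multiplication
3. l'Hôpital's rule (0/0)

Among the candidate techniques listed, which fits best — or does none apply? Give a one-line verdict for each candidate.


Verdict: dominant-term comparison — at large σ only the top-degree terms survive; compare the leading terms and the limit falls out.
- dominant-term comparison — yes — fits the structure here.
- conjugate multiplication: the conjugate move applies to radical differences, which this is not.
- l'Hôpital's rule (0/0) — as a single quotient the expression runs to ∞/∞ at the limit point — an at-infinity form of the rule would apply, though the leading-growth comparison is the direct reading.


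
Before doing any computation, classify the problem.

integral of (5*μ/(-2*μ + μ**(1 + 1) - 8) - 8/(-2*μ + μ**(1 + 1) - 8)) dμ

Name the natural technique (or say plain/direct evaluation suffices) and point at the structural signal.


Diagnosis: partial fractions — a proper rational integrand over the factorable (-2*μ + μ**(1 + 1) - 8): partial fractions reduce it to elementary pieces.


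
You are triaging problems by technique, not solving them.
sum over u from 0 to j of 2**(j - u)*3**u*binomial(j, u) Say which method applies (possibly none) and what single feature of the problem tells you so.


Diagnosis: the binomial theorem — the summand is term u of a binomial expansion in 3 and 2; the whole sum is a single power.


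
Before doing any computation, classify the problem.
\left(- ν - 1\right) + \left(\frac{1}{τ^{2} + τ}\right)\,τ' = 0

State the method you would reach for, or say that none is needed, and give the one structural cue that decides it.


Best approach: separation of variables — solved for the derivative, the right side splits multiplicatively into a function of each variable alone — divide and integrate each side. Rearranged, this also fits the Bernoulli template directly; separation reads the product structure as given.


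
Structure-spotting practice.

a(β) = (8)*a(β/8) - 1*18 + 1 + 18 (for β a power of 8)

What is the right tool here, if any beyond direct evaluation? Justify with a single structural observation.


Technique: the master substitution — the index is divided (β/8), not shifted — substitute β = 8^m to straighten it into a shift recurrence.


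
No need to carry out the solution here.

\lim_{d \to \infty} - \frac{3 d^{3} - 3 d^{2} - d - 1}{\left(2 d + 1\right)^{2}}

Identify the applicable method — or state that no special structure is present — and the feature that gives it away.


Method: dominant-term comparison — growth-rate triage: the leading powers of d decide the limit, everything else is noise. l'Hôpital's at-infinity variant applies to the expression viewed as a single quotient; the leading-term comparison is the direct route.


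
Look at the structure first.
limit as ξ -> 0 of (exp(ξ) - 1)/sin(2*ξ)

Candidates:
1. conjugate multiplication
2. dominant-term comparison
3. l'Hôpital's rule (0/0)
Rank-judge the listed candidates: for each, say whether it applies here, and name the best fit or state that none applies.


Verdict: l'Hôpital's rule (0/0) — both numerator and denominator vanish at 0: the genuine 0/0 indeterminate that l'Hôpital exists for. Known elementary limits would finish this too — the rule just bypasses the case analysis.
- conjugate multiplication: rationalization has no target — no divergent radical difference appears.
- dominant-term comparison — this is not a rational comparison of growth rates at infinity.
- l'Hôpital's rule (0/0) — applies; the problem has the shape this method handles.


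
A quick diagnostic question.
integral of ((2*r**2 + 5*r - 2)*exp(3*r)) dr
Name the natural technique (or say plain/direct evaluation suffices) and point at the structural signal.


Best approach: integration by parts — a polynomial 2*r**2 + 5*r - 2 against the kernel exp(3*r) is the signature bounded-ladder case for integration by parts.


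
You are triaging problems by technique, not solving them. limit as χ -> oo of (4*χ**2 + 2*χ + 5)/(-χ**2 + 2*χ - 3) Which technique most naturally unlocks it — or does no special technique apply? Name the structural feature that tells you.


Diagnosis: dominant-term comparison — divide through by the highest power of χ; every lower-order term dies and the dominant terms decide the limit. As a single quotient, the ∞/∞ shape would yield to repeated differentiation as well — the growth comparison gets there in one look.


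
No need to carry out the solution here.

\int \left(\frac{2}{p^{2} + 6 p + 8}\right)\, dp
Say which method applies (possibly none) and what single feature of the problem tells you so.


Method: partial fractions — a proper rational integrand whose denominator splits into simpler factors — decompose into partial fractions first.


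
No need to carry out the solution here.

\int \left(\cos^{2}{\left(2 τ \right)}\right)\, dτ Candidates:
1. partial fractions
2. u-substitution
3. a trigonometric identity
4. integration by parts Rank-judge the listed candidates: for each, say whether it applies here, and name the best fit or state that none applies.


Best approach: a trigonometric identity — an even power like \cos^{2}{\left(2 τ \right)} flattens under the half-angle identity into first-degree cosines you can integrate directly.
- partial fractions — there is no rational-function structure to decompose.
- u-substitution — no subexpression of the integrand pairs with its own derivative as a factor — individual terms may offer their own substitutions, but any change of variable covering the whole integral would have to be constructed from outside the expression.
- a trigonometric identity: a fit — the right tool for this form.
- integration by parts — not the natural route: no polynomial-kernel product appears — a recursive parts reduction of the trigonometric product exists, but the identity rewrite is direct.


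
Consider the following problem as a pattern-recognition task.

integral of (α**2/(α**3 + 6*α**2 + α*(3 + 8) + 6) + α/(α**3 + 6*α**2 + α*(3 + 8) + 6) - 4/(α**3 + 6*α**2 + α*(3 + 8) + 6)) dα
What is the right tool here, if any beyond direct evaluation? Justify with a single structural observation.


Diagnosis: partial fractions — a proper rational integrand whose denominator splits into simpler factors — decompose into partial fractions first.


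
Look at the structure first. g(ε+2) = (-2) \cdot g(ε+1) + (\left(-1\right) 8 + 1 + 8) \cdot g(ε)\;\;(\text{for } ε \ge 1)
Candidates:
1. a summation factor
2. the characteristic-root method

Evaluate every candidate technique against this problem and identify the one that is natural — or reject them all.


Method: the characteristic-root method — shift-invariance with fixed coefficients calls for exponential trials; the characteristic polynomial finds every r^ε.
- a summation factor: a summation factor telescopes one-step recursions; this one carries higher-order memory.
- the characteristic-root method: yes, a natural case for it.


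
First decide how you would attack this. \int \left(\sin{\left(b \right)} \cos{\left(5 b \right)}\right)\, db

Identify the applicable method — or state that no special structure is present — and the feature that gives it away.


Diagnosis: a trigonometric identity — the identity turns \sin{\left(b \right)} \cos{\left(5 b \right)} into two lone cosines/sines, each trivially integrable.
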